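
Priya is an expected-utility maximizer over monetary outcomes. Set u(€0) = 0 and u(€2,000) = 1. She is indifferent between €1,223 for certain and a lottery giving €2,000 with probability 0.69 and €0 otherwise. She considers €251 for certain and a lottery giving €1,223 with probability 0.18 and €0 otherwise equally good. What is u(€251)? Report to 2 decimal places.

First, u(€1,223) = 0.69·u(€2,000) + 0.31·u(€0) = 0.69.
The second indifference gives u(€251) = 0.18·u(€1,223) + 0.82·u(€0) = 0.18·0.69 + 0.82·0.00 = 0.1242.

0.12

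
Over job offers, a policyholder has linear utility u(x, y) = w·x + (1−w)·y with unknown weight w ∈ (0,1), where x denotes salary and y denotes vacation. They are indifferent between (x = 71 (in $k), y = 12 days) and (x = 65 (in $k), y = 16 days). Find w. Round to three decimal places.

Equating utilities: w·71 + (1−w)·12 = w·65 + (1−w)·16.
Collecting terms: w·6 = (1−w)·4.
Hence w = 4/(6+4) = 4/10 = 0.400.

w = 0.400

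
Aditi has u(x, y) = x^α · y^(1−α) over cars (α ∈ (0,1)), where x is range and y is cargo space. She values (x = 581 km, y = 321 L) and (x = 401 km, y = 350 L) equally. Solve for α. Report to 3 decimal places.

Set the two utilities equal: 581^α·321^(1−α) = 401^α·350^(1−α).
(581/401)^α = (350/321)^(1−α); take logs: α·ln(581/401) = (1−α)·ln(350/321), i.e. α·0.370789 = (1−α)·0.086492.
Thus α·(0.457281) = 0.086492, so α = 0.086492/0.457281 ≈ 0.189.

α ≈ 0.189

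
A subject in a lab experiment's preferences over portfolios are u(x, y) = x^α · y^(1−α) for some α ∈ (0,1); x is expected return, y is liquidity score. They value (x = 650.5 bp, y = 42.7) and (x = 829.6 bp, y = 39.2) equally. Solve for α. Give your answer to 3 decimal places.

The Cobb–Douglas utilities coincide, so 650.5^α·42.7^(1−α) = 829.6^α·39.2^(1−α).
Rearrange to (650.5/829.6)^α = (39.2/42.7)^(1−α) and take logs: α·-0.243202 = (1−α)·-0.085522.
With A = -0.243202 and B = -0.085522: α·A = (1−α)·B, so α = B/(A+B) = -0.085522/-0.328724 ≈ 0.260.

α ≈ 0.260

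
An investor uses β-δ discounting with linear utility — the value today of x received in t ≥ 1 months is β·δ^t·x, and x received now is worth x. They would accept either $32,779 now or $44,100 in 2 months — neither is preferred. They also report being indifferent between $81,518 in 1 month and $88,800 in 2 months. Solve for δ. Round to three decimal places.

δ ≈ 0.918

Both payoffs in the second observation are in the future, so β drops out: δ^1·81518 = δ^2·88800 ⇒ δ = 81518/88800 = 0.91800.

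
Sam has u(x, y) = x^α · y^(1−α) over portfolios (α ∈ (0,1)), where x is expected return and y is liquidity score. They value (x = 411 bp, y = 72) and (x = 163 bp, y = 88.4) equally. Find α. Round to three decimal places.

α ≈ 0.182

Indifference: 411^α · 72^(1−α) = 163^α · 88.4^(1−α).
(411/163)^α = (88.4/72)^(1−α); take logs: α·ln(411/163) = (1−α)·ln(88.4/72), i.e. α·0.924843 = (1−α)·0.205206.
With A = 0.924843 and B = 0.205206: α·A = (1−α)·B, so α = B/(A+B) = 0.205206/1.130049 ≈ 0.182.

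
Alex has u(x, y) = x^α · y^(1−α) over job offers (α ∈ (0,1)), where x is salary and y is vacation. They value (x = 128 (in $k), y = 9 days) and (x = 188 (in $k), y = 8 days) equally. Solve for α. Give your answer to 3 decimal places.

α ≈ 0.235

Set the two utilities equal: 128^α·9^(1−α) = 188^α·8^(1−α).
(128/188)^α = (8/9)^(1−α); take logs: α·ln(128/188) = (1−α)·ln(8/9), i.e. α·-0.384412 = (1−α)·-0.117783.
So α/(1−α) = (-0.117783)/(-0.384412) = 0.306398, and α = 0.306398/1.306398 ≈ 0.235.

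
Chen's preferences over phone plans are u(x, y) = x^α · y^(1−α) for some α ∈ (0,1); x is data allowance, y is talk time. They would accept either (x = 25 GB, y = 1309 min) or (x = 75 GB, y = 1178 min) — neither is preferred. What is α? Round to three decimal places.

The Cobb–Douglas utilities coincide, so 25^α·1309^(1−α) = 75^α·1178^(1−α).
Rearrange to (25/75)^α = (1178/1309)^(1−α) and take logs: α·-1.098612 = (1−α)·-0.105445.
With A = -1.098612 and B = -0.105445: α·A = (1−α)·B, so α = B/(A+B) = -0.105445/-1.204057 ≈ 0.088.

α ≈ 0.088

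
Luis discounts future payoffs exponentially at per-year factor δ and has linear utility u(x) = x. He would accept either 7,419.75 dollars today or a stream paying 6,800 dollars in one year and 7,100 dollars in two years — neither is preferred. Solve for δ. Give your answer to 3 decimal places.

δ ≈ 0.650

Equating present values: 7419.75 = 6800δ + 7100δ².
So 7100δ² + 6800δ − 7419.75 = 0.
The positive root is δ = [−6800 + √(6800² + 4·7100·7419.75)] / (2·7100) = (−6800 + 16030.000)/14200 ≈ 0.650.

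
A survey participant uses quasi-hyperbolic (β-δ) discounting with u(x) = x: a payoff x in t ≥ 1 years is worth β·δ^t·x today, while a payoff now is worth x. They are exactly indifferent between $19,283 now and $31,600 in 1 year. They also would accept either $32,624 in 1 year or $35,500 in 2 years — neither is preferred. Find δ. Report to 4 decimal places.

Both payoffs in the second observation are in the future, so β drops out: δ^1·32624 = δ^2·35500 ⇒ δ = 32624/35500 = 0.91899.

δ ≈ 0.9190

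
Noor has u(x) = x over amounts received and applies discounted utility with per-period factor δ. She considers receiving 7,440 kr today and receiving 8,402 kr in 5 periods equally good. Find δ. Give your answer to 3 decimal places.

δ ≈ 0.976

Indifference means u(7440) = δ^5 · u(8402), so δ^5 = u(7440)/u(8402).
With u(x) = x: δ^5 = 7440/8402 = 0.88550.
Hence δ = (0.88550)^(1/5) = 0.97597.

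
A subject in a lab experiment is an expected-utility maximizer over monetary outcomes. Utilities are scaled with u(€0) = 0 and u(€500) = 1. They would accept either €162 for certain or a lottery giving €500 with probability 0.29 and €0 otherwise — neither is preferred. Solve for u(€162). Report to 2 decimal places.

By the standard-gamble method, u(€162) is just the indifference probability on the best outcome: 0.29.

0.29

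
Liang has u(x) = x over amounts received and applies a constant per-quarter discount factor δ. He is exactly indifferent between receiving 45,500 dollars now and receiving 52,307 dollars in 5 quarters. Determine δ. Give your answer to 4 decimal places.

δ ≈ 0.9725

Equating discounted utilities: u(45500) = δ^5·u(52307) ⇒ δ^5 = u(45500)/u(52307).
With u(x) = x: δ^5 = 45500/52307 = 0.86986.
Taking the 5th root: δ = 0.86986^(1/5) ≈ 0.9725.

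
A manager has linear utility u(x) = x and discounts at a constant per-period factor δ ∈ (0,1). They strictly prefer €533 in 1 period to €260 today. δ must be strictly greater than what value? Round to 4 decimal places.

Comparing present values: 260 < δ·533.
Dividing through by 533 gives δ > 0.48780.

δ > 0.4878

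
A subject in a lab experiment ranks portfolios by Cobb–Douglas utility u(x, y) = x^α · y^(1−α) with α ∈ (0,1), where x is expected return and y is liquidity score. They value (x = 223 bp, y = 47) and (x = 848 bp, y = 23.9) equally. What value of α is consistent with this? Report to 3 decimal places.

The Cobb–Douglas utilities coincide, so 223^α·47^(1−α) = 848^α·23.9^(1−α).
Rearrange to (223/848)^α = (23.9/47)^(1−α) and take logs: α·-1.335709 = (1−α)·-0.676269.
So α/(1−α) = (-0.676269)/(-1.335709) = 0.506300, and α = 0.506300/1.506300 ≈ 0.336.

α ≈ 0.336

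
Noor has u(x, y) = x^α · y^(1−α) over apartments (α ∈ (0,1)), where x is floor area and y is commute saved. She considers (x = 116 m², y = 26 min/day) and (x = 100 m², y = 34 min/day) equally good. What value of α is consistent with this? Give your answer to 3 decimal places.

Indifference: 116^α · 26^(1−α) = 100^α · 34^(1−α).
Taking logs: α·ln 116 + (1−α)·ln 26 = α·ln 100 + (1−α)·ln 34, i.e. α·0.148420 = (1−α)·0.268264.
Thus α·(0.416684) = 0.268264, so α = 0.268264/0.416684 ≈ 0.644.

α ≈ 0.644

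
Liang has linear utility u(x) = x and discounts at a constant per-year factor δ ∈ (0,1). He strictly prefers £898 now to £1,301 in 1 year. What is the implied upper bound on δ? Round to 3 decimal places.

δ < 0.690

Under u(x) = x this choice says 898 > δ·1301.
So δ < 898/1301 = 0.69024.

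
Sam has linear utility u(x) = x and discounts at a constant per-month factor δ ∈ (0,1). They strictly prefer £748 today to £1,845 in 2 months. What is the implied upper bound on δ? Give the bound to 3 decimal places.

Under u(x) = x this choice says 748 > δ^2·1845.
Hence δ^2 < 748/1845 = 0.40542, and x ↦ x^(1/2) is increasing on (0,∞).
δ < (748/1845)^(1/2) ≈ 0.637.

δ < 0.637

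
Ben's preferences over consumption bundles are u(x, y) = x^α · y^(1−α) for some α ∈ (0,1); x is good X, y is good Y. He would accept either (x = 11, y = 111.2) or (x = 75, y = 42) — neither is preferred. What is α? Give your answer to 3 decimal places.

Set the two utilities equal: 11^α·111.2^(1−α) = 75^α·42^(1−α).
Rearrange to (11/75)^α = (42/111.2)^(1−α) and take logs: α·-1.919593 = (1−α)·-0.973661.
So α/(1−α) = (-0.973661)/(-1.919593) = 0.507223, and α = 0.507223/1.507223 ≈ 0.337.

α ≈ 0.337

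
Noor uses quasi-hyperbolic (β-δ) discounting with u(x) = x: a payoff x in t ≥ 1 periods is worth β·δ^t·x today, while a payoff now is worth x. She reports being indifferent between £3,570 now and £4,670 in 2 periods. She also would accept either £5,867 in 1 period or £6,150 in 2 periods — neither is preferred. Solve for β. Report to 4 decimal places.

The second indifference involves only future payoffs, so β cancels: β·δ^1·5867 = β·δ^2·6150, giving δ = 5867/6150 = 0.95398.
The first indifference: 3570 = β·δ^2·4670, so β = 3570/(δ^2·4670) = 3570/(0.91008·4670) ≈ 0.8400.

β ≈ 0.8400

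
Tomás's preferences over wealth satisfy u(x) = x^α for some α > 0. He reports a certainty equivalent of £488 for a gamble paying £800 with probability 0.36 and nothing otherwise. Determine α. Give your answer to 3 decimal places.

The lottery's expected utility is 0.36·u(800) + 0.64·u(0) = 0.36·800^α (since u(0) = 0 for α > 0).
Setting u(488) equal to that: 488^α = 0.36·800^α ⇒ (488/800)^α = 0.36.
α = ln(0.36) / ln(488/800) = -1.021651/-0.494296 ≈ 2.067.

α ≈ 2.067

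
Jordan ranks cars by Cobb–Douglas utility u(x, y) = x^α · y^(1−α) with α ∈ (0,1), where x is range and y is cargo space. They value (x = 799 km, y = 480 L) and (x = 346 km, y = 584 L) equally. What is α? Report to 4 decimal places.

α ≈ 0.1898

Indifference: 799^α · 480^(1−α) = 346^α · 584^(1−α).
Rearrange to (799/346)^α = (584/480)^(1−α) and take logs: α·0.8369222 = (1−α)·0.1961149.
Thus α·(1.0330371) = 0.1961149, so α = 0.1961149/1.0330371 ≈ 0.1898.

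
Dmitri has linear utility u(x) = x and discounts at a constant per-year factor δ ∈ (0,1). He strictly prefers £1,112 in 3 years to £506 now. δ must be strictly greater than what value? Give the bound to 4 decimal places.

δ > 0.7692

Under u(x) = x this choice says 506 < δ^3·1112.
So δ^3 > 506/1112 = 0.45504; taking the cube root of both positive sides preserves the inequality.
δ > (506/1112)^(1/3) ≈ 0.7692.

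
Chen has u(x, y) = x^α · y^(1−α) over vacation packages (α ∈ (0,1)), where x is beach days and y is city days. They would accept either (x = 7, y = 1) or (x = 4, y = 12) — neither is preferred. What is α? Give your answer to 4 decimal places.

α ≈ 0.8162

Set the two utilities equal: 7^α·1^(1−α) = 4^α·12^(1−α).
(7/4)^α = (12/1)^(1−α); take logs: α·ln(7/4) = (1−α)·ln(12/1), i.e. α·0.5596158 = (1−α)·2.4849066.
With A = 0.5596158 and B = 2.4849066: α·A = (1−α)·B, so α = B/(A+B) = 2.4849066/3.0445224 ≈ 0.8162.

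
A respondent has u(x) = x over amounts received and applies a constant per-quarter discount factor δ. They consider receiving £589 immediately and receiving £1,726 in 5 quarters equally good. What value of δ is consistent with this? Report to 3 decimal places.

Equating discounted utilities: u(589) = δ^5·u(1726) ⇒ δ^5 = u(589)/u(1726).
With u(x) = x: δ^5 = 589/1726 = 0.34125.
So δ = 0.34125^(1/5) ≈ 0.807.

δ ≈ 0.807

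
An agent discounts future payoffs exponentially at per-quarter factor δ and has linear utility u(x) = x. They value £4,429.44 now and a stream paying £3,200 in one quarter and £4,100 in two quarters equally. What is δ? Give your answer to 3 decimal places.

Equating present values: 4429.44 = 3200δ + 4100δ².
Rearranged: 4100δ² + 3200δ − 4429.44 = 0.
δ = (−3200 + √(3200² + 4·4100·4429.44)) / (2·4100) = (−3200 + √82882816.00) / 8200 ≈ 0.720.

δ ≈ 0.720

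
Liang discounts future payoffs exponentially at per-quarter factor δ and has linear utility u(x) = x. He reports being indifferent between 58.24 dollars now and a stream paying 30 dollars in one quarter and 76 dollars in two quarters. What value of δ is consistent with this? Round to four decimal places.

δ ≈ 0.7000

Present value of the stream is 30·δ + 76·δ². Indifference gives 30δ + 76δ² = 58.24.
That is, 76δ² + 30δ − 58.24 = 0, a quadratic in δ.
The positive root is δ = [−30 + √(30² + 4·76·58.24)] / (2·76) = (−30 + 136.400)/152 ≈ 0.7000.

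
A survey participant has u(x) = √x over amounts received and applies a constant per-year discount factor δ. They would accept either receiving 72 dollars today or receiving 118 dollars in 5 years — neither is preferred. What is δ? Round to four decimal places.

The payoff in 5 years is discounted by δ^5, so u(72) = δ^5·u(118) and δ^5 = u(72)/u(118).
With u(x) = √x: δ^5 = √72/√118 = √(72/118) = 0.78113.
Taking the 5th root: δ = 0.78113^(1/5) ≈ 0.9518.

δ ≈ 0.9518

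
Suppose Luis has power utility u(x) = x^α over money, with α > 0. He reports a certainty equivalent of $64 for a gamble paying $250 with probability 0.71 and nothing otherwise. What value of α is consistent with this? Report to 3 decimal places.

α ≈ 0.251

Since u(0) = 0, the lottery's EU is 0.71·250^α.
Equating: 64^α = 0.71·250^α, i.e. 0.2560^α = 0.71.
Taking logs: α·ln(64/250) = ln(0.71), so α = -0.342490 / -1.362578 ≈ 0.251.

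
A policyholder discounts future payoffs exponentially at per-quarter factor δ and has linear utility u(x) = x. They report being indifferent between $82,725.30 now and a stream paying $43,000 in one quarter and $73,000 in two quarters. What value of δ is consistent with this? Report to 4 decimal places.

Present value of the stream is 43000·δ + 73000·δ². Indifference gives 43000δ + 73000δ² = 82725.30.
So 73000δ² + 43000δ − 82725.30 = 0.
The positive root is δ = [−43000 + √(43000² + 4·73000·82725.30)] / (2·73000) = (−43000 + 161260.000)/146000 ≈ 0.8100.

δ ≈ 0.8100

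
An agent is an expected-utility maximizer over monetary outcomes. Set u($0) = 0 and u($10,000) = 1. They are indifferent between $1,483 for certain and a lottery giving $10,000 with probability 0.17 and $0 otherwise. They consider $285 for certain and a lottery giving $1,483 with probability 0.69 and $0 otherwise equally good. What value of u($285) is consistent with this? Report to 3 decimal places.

0.117

From the first indifference, u($1,483) = 0.17·u($10,000) + 0.83·u($0) = 0.17·1 + 0.83·0 = 0.17.
Chaining: u($285) = 0.69·0.17 + 0.31·0.00 = 0.1173.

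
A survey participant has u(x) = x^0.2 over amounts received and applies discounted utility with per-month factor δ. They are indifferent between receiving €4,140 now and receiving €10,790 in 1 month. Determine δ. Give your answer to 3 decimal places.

Equating discounted utilities: u(4140) = δ·u(10790) ⇒ δ = u(4140)/u(10790).
Since u(x) = x^0.2, δ = (4140/10790)^0.2 = 0.38369^0.2 = 0.82565.

δ ≈ 0.826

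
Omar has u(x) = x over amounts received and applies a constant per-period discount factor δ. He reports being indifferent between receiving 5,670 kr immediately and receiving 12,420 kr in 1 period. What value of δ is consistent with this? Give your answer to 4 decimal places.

δ ≈ 0.4565

Equating discounted utilities: u(5670) = δ·u(12420) ⇒ δ = u(5670)/u(12420).
With u(x) = x: δ = 5670/12420 = 0.45652.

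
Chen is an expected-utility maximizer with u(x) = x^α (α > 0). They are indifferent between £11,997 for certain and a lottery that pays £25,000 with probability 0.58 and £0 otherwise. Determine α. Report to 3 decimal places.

α ≈ 0.742

The lottery's expected utility is 0.58·u(25000) + 0.42·u(0) = 0.58·25000^α (since u(0) = 0 for α > 0).
Equating: 11997^α = 0.58·25000^α, i.e. 0.4799^α = 0.58.
Taking logs: α·ln(11997/25000) = ln(0.58), so α = -0.544727 / -0.734219 ≈ 0.742.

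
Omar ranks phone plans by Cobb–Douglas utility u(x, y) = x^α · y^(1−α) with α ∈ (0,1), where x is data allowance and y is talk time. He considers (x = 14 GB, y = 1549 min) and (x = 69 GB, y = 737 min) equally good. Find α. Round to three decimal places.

Indifference: 14^α · 1549^(1−α) = 69^α · 737^(1−α).
Taking logs: α·ln 14 + (1−α)·ln 1549 = α·ln 69 + (1−α)·ln 737, i.e. α·-1.595049 = (1−α)·-0.742777.
Thus α·(-2.337826) = -0.742777, so α = -0.742777/-2.337826 ≈ 0.318.

α ≈ 0.318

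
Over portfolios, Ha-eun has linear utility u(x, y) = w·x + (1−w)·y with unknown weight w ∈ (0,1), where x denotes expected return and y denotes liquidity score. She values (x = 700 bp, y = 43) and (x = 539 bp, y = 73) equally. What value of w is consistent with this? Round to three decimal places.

w = 0.157

Indifference: w·700 + (1−w)·43 = w·539 + (1−w)·73.
Collecting terms: w·161 = (1−w)·30.
The marginal rate of substitution is 30/161, so w = 30/(161+30) = 0.157.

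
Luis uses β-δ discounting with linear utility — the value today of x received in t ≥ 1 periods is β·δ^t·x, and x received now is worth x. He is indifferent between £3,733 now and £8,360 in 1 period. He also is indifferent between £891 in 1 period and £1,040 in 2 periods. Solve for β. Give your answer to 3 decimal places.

β ≈ 0.521

Both payoffs in the second observation are in the future, so β drops out: δ^1·891 = δ^2·1040 ⇒ δ = 891/1040 = 0.85673.
The first indifference: 3733 = β·δ·8360, so β = 3733/(δ·8360) = 3733/(0.85673·8360) ≈ 0.521.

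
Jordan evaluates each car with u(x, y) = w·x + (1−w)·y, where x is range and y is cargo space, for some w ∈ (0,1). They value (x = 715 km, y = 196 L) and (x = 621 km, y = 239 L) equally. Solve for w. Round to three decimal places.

Indifference: w·715 + (1−w)·196 = w·621 + (1−w)·239.
w·(715−621) = (1−w)·(239−196), i.e. w·94 = (1−w)·43.
The marginal rate of substitution is 43/94, so w = 43/(94+43) = 0.314.

w = 0.314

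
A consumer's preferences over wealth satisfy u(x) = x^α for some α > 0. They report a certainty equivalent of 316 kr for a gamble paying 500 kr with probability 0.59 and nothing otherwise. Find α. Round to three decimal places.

EU(lottery) = 0.59·500^α + 0.41·0 = 0.59·500^α.
Equating: 316^α = 0.59·500^α, i.e. 0.6320^α = 0.59.
α = ln(0.59) / ln(316/500) = -0.527633/-0.458866 ≈ 1.150.

α ≈ 1.150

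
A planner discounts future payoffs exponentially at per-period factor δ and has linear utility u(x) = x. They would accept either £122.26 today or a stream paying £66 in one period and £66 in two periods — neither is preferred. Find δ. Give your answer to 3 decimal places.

Equating present values: 122.26 = 66δ + 66δ².
That is, 66δ² + 66δ − 122.26 = 0, a quadratic in δ.
By the quadratic formula (taking the positive root), δ = (−66 + √36632.64) / 132 ≈ 0.950.

δ ≈ 0.950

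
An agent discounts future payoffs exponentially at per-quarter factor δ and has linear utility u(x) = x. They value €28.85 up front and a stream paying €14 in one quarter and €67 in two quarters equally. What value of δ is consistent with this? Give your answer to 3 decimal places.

δ ≈ 0.560

Present value of the stream is 14·δ + 67·δ². Indifference gives 14δ + 67δ² = 28.85.
That is, 67δ² + 14δ − 28.85 = 0, a quadratic in δ.
δ = (−14 + √(14² + 4·67·28.85)) / (2·67) = (−14 + √7927.80) / 134 ≈ 0.560.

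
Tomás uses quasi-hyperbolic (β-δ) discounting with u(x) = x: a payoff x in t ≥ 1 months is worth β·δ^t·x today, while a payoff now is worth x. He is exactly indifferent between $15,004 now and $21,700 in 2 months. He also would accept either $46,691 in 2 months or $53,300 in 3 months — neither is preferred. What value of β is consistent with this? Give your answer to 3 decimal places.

From the later pair, β·δ^2·46691 = β·δ^3·53300; dividing through, δ = 46691/53300 = 0.87600.
Now use the now-vs-future pair: 15004 = β·δ^2·21700 gives β = 15004/(0.76738·21700) ≈ 0.901.

β ≈ 0.901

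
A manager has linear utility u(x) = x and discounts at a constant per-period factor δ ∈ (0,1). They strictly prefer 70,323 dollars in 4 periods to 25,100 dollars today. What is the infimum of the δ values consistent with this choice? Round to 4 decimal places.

δ > 0.7729

The preference means 25100 < δ^4·70323.
Dividing by 70323: δ^4 > 0.35692. Both sides are positive, so the 4th root keeps the direction.
δ > (25100/70323)^(1/4) ≈ 0.7729.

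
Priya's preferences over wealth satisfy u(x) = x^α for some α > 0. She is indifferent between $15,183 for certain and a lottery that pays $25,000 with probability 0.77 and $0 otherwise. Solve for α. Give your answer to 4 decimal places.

α ≈ 0.5241

Since u(0) = 0, the lottery's EU is 0.77·25000^α.
Setting u(15183) equal to that: 15183^α = 0.77·25000^α ⇒ (15183/25000)^α = 0.77.
Take logs: α = ln 0.77 / ln(15183/25000) ≈ 0.524093.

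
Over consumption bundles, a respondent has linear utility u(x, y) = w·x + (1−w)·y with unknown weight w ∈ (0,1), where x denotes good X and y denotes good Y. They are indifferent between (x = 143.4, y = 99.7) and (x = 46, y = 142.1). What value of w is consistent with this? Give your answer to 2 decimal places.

Equating utilities: w·143.4 + (1−w)·99.7 = w·46 + (1−w)·142.1.
Collecting terms: w·97.4 = (1−w)·42.4.
The marginal rate of substitution is 42.4/97.4, so w = 42.4/(97.4+42.4) = 0.30.

w = 0.30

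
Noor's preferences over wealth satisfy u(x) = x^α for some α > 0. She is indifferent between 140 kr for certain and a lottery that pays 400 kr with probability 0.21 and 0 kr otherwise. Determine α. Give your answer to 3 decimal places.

The lottery's expected utility is 0.21·u(400) + 0.79·u(0) = 0.21·400^α (since u(0) = 0 for α > 0).
Indifference: 140^α = 0.21·400^α, so (140/400)^α = 0.21.
Take logs: α = ln 0.21 / ln(140/400) ≈ 1.48658.

α ≈ 1.487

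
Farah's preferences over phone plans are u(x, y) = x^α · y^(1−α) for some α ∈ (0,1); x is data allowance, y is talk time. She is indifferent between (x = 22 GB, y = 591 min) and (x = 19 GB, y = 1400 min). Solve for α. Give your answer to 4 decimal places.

Set the two utilities equal: 22^α·591^(1−α) = 19^α·1400^(1−α).
Taking logs: α·ln 22 + (1−α)·ln 591 = α·ln 19 + (1−α)·ln 1400, i.e. α·0.1466035 = (1−α)·0.8624115.
So α/(1−α) = (0.8624115)/(0.1466035) = 5.8826119, and α = 5.8826119/6.8826119 ≈ 0.8547.

α ≈ 0.8547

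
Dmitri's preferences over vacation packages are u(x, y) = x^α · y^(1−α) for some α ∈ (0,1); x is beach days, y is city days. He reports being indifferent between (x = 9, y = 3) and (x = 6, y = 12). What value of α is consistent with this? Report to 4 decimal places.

α ≈ 0.7737

Set the two utilities equal: 9^α·3^(1−α) = 6^α·12^(1−α).
(9/6)^α = (12/3)^(1−α); take logs: α·ln(9/6) = (1−α)·ln(12/3), i.e. α·0.4054651 = (1−α)·1.3862944.
With A = 0.4054651 and B = 1.3862944: α·A = (1−α)·B, so α = B/(A+B) = 1.3862944/1.7917595 ≈ 0.7737.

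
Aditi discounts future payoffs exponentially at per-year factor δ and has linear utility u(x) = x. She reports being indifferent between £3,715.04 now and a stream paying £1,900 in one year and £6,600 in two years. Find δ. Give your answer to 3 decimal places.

δ ≈ 0.620

The stream is worth 1900δ + 6600δ² today, so 1900δ + 6600δ² = 3715.04.
So 6600δ² + 1900δ − 3715.04 = 0.
The positive root is δ = [−1900 + √(1900² + 4·6600·3715.04)] / (2·6600) = (−1900 + 10084.000)/13200 ≈ 0.620.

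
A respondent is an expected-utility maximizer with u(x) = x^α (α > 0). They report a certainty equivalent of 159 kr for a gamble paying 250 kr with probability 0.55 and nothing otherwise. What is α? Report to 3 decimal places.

α ≈ 1.321

EU(lottery) = 0.55·250^α + 0.45·0 = 0.55·250^α.
Indifference: 159^α = 0.55·250^α, so (159/250)^α = 0.55.
Taking logs: α·ln(159/250) = ln(0.55), so α = -0.597837 / -0.452557 ≈ 1.321.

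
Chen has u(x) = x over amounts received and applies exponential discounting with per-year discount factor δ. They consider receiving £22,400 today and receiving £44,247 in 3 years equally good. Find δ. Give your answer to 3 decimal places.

δ ≈ 0.797

Indifference means u(22400) = δ^3 · u(44247), so δ^3 = u(22400)/u(44247).
With u(x) = x: δ^3 = 22400/44247 = 0.50625.
Taking the cube root: δ = 0.50625^(1/3) ≈ 0.797.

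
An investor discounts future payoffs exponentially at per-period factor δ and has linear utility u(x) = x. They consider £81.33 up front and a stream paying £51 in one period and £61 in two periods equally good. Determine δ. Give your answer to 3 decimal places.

Present value of the stream is 51·δ + 61·δ². Indifference gives 51δ + 61δ² = 81.33.
That is, 61δ² + 51δ − 81.33 = 0, a quadratic in δ.
By the quadratic formula (taking the positive root), δ = (−51 + √22445.52) / 122 ≈ 0.810.

δ ≈ 0.810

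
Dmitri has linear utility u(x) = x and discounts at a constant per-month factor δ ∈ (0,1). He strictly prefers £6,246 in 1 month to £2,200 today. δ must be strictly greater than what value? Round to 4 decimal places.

δ > 0.3522

Under u(x) = x this choice says 2200 < δ·6246.
So δ > 2200/6246 = 0.35223.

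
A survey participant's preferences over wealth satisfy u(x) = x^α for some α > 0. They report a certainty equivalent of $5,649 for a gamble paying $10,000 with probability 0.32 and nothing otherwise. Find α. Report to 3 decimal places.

α ≈ 1.995

EU(lottery) = 0.32·10000^α + 0.68·0 = 0.32·10000^α.
Indifference: 5649^α = 0.32·10000^α, so (5649/10000)^α = 0.32.
Take logs: α = ln 0.32 / ln(5649/10000) ≈ 1.99513.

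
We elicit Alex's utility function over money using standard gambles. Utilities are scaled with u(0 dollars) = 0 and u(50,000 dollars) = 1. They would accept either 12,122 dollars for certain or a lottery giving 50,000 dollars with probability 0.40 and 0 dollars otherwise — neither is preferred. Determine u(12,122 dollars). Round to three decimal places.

0.400

By the standard-gamble method, u(12,122 dollars) is just the indifference probability on the best outcome: 0.40.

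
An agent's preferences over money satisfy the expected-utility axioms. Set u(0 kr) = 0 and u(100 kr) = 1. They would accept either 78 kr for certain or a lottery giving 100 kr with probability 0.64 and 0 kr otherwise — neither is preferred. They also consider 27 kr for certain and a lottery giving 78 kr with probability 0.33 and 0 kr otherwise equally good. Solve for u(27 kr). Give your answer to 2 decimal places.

From the first indifference, u(78 kr) = 0.64·u(100 kr) + 0.36·u(0 kr) = 0.64·1 + 0.36·0 = 0.64.
Chaining: u(27 kr) = 0.33·0.64 + 0.67·0.00 = 0.2112.

0.21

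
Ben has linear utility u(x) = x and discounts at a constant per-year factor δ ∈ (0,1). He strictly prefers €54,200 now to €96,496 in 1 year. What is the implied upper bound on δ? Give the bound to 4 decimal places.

δ < 0.5617

The preference means 54200 > δ·96496.
Dividing through by 96496 gives δ < 0.56168.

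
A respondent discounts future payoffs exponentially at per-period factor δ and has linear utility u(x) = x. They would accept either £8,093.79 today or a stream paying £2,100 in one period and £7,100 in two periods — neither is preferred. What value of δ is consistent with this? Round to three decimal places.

δ ≈ 0.930

The stream is worth 2100δ + 7100δ² today, so 2100δ + 7100δ² = 8093.79.
That is, 7100δ² + 2100δ − 8093.79 = 0, a quadratic in δ.
By the quadratic formula (taking the positive root), δ = (−2100 + √234273636.00) / 14200 ≈ 0.930.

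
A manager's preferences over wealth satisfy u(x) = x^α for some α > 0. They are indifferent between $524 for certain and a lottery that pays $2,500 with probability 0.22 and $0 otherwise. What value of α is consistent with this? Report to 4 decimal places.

EU(lottery) = 0.22·2500^α + 0.78·0 = 0.22·2500^α.
Indifference: 524^α = 0.22·2500^α, so (524/2500)^α = 0.22.
α = ln(0.22) / ln(524/2500) = -1.5141277/-1.5625543 ≈ 0.9690.

α ≈ 0.9690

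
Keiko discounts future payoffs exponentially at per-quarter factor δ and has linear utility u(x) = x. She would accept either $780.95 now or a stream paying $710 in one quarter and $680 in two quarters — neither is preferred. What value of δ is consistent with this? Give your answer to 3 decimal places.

δ ≈ 0.670

Present value of the stream is 710·δ + 680·δ². Indifference gives 710δ + 680δ² = 780.95.
That is, 680δ² + 710δ − 780.95 = 0, a quadratic in δ.
δ = (−710 + √(710² + 4·680·780.95)) / (2·680) = (−710 + √2628284.00) / 1360 ≈ 0.670.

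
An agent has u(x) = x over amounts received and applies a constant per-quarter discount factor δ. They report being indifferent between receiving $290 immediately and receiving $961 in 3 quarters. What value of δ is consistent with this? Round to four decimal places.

Indifference means u(290) = δ^3 · u(961), so δ^3 = u(290)/u(961).
With u(x) = x: δ^3 = 290/961 = 0.30177.
Hence δ = (0.30177)^(1/3) = 0.670746.

δ ≈ 0.6707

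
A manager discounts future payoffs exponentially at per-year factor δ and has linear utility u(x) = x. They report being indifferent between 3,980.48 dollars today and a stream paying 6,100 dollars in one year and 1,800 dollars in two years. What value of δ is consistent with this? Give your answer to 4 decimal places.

The stream is worth 6100δ + 1800δ² today, so 6100δ + 1800δ² = 3980.48.
That is, 1800δ² + 6100δ − 3980.48 = 0, a quadratic in δ.
By the quadratic formula (taking the positive root), δ = (−6100 + √65869456.00) / 3600 ≈ 0.5600.

δ ≈ 0.5600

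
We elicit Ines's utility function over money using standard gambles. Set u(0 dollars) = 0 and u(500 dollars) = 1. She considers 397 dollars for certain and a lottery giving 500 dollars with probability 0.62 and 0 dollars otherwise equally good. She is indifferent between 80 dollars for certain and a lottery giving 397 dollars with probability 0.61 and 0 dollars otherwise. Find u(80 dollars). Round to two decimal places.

0.38

The first gamble pins u(397 dollars): it must equal 0.62·1 + 0.38·0 = 0.62.
Chaining: u(80 dollars) = 0.61·0.62 + 0.39·0.00 = 0.3782.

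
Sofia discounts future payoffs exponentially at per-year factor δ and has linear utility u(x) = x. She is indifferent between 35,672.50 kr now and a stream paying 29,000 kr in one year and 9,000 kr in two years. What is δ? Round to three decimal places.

Equating present values: 35672.50 = 29000δ + 9000δ².
Rearranged: 9000δ² + 29000δ − 35672.50 = 0.
By the quadratic formula (taking the positive root), δ = (−29000 + √2125210000.00) / 18000 ≈ 0.950.

δ ≈ 0.950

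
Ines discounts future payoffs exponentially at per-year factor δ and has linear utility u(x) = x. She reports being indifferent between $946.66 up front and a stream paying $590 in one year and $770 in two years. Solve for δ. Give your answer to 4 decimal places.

Equating present values: 946.66 = 590δ + 770δ².
So 770δ² + 590δ − 946.66 = 0.
The positive root is δ = [−590 + √(590² + 4·770·946.66)] / (2·770) = (−590 + 1806.603)/1540 ≈ 0.7900.

δ ≈ 0.7900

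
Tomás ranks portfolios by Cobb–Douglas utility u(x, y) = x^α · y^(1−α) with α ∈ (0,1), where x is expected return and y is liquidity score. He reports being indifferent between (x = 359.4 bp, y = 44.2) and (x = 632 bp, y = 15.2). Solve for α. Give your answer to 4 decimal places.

α ≈ 0.6541

The Cobb–Douglas utilities coincide, so 359.4^α·44.2^(1−α) = 632^α·15.2^(1−α).
Taking logs: α·ln 359.4 + (1−α)·ln 44.2 = α·ln 632 + (1−α)·ln 15.2, i.e. α·-0.5644534 = (1−α)·-1.0674294.
Thus α·(-1.6318828) = -1.0674294, so α = -1.0674294/-1.6318828 ≈ 0.6541.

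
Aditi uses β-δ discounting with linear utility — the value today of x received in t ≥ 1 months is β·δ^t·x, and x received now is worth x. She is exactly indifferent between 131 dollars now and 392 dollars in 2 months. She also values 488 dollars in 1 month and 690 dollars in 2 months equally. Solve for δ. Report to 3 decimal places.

δ ≈ 0.707

From the later pair, β·δ^1·488 = β·δ^2·690; dividing through, δ = 488/690 = 0.70725.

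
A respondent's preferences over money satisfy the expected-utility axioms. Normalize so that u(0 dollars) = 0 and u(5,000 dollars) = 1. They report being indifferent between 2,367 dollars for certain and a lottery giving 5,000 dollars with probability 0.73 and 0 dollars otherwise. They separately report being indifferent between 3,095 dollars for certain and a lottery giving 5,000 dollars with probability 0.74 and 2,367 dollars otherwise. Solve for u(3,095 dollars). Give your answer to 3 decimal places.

From the first indifference, u(2,367 dollars) = 0.73·u(5,000 dollars) + 0.27·u(0 dollars) = 0.73·1 + 0.27·0 = 0.73.
The second indifference gives u(3,095 dollars) = 0.74·u(5,000 dollars) + 0.26·u(2,367 dollars) = 0.74·1.00 + 0.26·0.73 = 0.9298.

0.930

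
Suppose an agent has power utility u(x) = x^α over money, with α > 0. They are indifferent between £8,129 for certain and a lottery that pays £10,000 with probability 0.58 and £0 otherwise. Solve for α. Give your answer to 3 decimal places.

α ≈ 2.630

EU(lottery) = 0.58·10000^α + 0.42·0 = 0.58·10000^α.
Setting u(8129) equal to that: 8129^α = 0.58·10000^α ⇒ (8129/10000)^α = 0.58.
Taking logs: α·ln(8129/10000) = ln(0.58), so α = -0.544727 / -0.207147 ≈ 2.630.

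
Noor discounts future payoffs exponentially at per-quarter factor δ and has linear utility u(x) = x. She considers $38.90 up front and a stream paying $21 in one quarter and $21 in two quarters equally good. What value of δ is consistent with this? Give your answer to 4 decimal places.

δ ≈ 0.9500

The stream is worth 21δ + 21δ² today, so 21δ + 21δ² = 38.90.
That is, 21δ² + 21δ − 38.90 = 0, a quadratic in δ.
The positive root is δ = [−21 + √(21² + 4·21·38.90)] / (2·21) = (−21 + 60.898)/42 ≈ 0.9500.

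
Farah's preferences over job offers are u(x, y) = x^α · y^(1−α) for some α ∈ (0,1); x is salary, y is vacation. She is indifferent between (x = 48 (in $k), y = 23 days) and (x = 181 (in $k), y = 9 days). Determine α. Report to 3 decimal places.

α ≈ 0.414

Set the two utilities equal: 48^α·23^(1−α) = 181^α·9^(1−α).
Rearrange to (48/181)^α = (9/23)^(1−α) and take logs: α·-1.327296 = (1−α)·-0.938270.
With A = -1.327296 and B = -0.938270: α·A = (1−α)·B, so α = B/(A+B) = -0.938270/-2.265566 ≈ 0.414.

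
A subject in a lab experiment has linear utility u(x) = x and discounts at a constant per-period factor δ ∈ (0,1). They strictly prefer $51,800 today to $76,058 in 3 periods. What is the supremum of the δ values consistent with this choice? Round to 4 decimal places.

The preference means 51800 > δ^3·76058.
So δ^3 < 51800/76058 = 0.68106; taking the cube root of both positive sides preserves the inequality.
δ < (51800/76058)^(1/3) ≈ 0.8798.

δ < 0.8798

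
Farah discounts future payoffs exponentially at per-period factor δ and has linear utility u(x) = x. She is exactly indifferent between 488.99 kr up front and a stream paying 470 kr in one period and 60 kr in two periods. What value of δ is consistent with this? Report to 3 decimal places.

δ ≈ 0.930

Present value of the stream is 470·δ + 60·δ². Indifference gives 470δ + 60δ² = 488.99.
Rearranged: 60δ² + 470δ − 488.99 = 0.
δ = (−470 + √(470² + 4·60·488.99)) / (2·60) = (−470 + √338257.60) / 120 ≈ 0.930.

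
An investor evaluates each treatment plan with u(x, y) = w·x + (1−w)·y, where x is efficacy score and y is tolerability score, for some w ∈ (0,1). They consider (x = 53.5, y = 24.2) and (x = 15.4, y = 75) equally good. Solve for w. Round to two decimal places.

w = 0.57

u(53.5,24.2) = u(15.4,75) means w·53.5 + (1−w)·24.2 = w·15.4 + (1−w)·75.
w·(53.5−15.4) = (1−w)·(75−24.2), i.e. w·38.1 = (1−w)·50.8.
Hence w = 50.8/(38.1+50.8) = 50.8/88.9 = 0.57.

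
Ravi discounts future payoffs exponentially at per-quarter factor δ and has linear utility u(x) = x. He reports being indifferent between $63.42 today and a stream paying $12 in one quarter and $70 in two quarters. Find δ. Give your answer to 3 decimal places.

Equating present values: 63.42 = 12δ + 70δ².
So 70δ² + 12δ − 63.42 = 0.
δ = (−12 + √(12² + 4·70·63.42)) / (2·70) = (−12 + √17901.60) / 140 ≈ 0.870.

δ ≈ 0.870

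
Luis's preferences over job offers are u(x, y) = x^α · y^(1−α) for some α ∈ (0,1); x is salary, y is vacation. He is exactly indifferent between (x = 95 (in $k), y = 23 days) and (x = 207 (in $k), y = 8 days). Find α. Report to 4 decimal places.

α ≈ 0.5755

Indifference: 95^α · 23^(1−α) = 207^α · 8^(1−α).
Rearrange to (95/207)^α = (8/23)^(1−α) and take logs: α·-0.7788419 = (1−α)·-1.0560527.
Thus α·(-1.8348946) = -1.0560527, so α = -1.0560527/-1.8348946 ≈ 0.5755.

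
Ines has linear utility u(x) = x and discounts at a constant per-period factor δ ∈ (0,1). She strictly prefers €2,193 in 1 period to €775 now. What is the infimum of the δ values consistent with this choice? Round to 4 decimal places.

The preference means 775 < δ·2193.
So δ > 775/2193 = 0.35340.

δ > 0.3534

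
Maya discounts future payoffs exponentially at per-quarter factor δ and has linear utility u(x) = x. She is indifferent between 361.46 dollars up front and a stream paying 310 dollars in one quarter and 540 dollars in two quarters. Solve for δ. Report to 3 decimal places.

Present value of the stream is 310·δ + 540·δ². Indifference gives 310δ + 540δ² = 361.46.
So 540δ² + 310δ − 361.46 = 0.
By the quadratic formula (taking the positive root), δ = (−310 + √876853.60) / 1080 ≈ 0.580.

δ ≈ 0.580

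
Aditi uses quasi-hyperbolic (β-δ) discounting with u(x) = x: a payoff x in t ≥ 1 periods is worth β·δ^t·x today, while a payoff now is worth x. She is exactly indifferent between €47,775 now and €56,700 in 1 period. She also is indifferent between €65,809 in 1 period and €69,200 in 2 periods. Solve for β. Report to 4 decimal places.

Both payoffs in the second observation are in the future, so β drops out: δ^1·65809 = δ^2·69200 ⇒ δ = 65809/69200 = 0.95100.
Substituting δ into 47775 = β·δ·56700: β = 47775/(53921.536) ≈ 0.8860.

β ≈ 0.8860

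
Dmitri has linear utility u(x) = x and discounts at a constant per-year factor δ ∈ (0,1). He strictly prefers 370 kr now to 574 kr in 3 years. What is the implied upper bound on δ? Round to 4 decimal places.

Under u(x) = x this choice says 370 > δ^3·574.
So δ^3 < 370/574 = 0.64460; taking the cube root of both positive sides preserves the inequality.
δ < 0.64460^(1/3) = 0.8638.

δ < 0.8638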